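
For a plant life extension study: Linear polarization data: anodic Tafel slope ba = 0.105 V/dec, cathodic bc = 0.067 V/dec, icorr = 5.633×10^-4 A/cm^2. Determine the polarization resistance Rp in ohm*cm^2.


Apply the Stern-Geary equation: Rp = ba*bc / (2.303*icorr*(ba+bc))
ba*bc = 0.105*0.067 = 0.007035
ba+bc = 0.172; 2.303*icorr*(ba+bc) = 2.303*5.633×10^-4*0.172 = 2.2313214×10^-4
Rp = 0.007035 / 2.2313214×10^-4 = 31.5 ohm*cm^2

31.5 ohm*cm^2


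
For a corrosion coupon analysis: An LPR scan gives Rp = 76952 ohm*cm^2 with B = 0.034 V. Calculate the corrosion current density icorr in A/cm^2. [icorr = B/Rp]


Apply the Stern-Geary relation: icorr = B / Rp
icorr = 0.034 / 76952 = 4.418×10^-7 A/cm^2

4.418×10^-7 A/cm^2


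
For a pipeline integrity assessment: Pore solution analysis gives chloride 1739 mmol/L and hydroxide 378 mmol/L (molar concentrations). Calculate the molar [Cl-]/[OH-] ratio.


Threshold parameter = [Cl-] / [OH-] (molar basis; both in mmol/L, so units cancel)
Ratio = 1739 / 378 = 4.6

4.6


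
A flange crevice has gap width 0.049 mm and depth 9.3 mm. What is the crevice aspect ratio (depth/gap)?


Aspect ratio = depth / gap
Ratio = 9.3 / 0.049 = 189.8

189.8


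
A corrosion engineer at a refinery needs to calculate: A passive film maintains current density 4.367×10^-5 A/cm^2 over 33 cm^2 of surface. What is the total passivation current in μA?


I = i_pass * A, then convert A → μA (×10^6)
I = 4.367×10^-5 * 33 * 10^6 = 1441.11 μA

1441.11 μA


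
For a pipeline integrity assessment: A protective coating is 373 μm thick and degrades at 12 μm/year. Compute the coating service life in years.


Service life = thickness / degradation rate
Life = 373 / 12 = 31.1 years

31.1 years


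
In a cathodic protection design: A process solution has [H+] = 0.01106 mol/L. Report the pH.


pH = −log10[H+]
pH = −log10(0.01106) = 1.96

1.96


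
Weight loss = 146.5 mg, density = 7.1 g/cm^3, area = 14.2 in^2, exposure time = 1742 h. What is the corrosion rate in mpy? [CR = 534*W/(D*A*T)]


Apply the mpy weight-loss relation: CR = 534 * W / (D * A * T)
Numerator: 534 * 146.5 = 78231.0
Denominator: 7.1 * 14.2 * 1742 = 175628.44
CR = 78231.0 / 175628.44 = 0.445 mpy

0.445 mpy


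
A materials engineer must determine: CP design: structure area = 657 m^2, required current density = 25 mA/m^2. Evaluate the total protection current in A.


I = area * current density, then convert mA → A (÷1000)
I = 657 * 25 / 1000 = 16.43 A

16.43 A


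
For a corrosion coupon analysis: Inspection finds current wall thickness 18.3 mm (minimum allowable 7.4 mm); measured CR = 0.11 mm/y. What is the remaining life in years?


Apply the remaining-life relation: RL = (t_current − t_min) / CR
RL = (18.3 − 7.4) / 0.11 = 10.9 / 0.11 = 99.1 years

99.1 years


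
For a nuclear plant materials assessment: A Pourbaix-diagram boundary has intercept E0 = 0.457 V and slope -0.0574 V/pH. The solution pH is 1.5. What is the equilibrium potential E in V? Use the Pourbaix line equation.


Apply the Pourbaix line equation: E = E0 + slope*pH
E = 0.457 + (-0.0574)*1.5 = 0.457 + (-0.0861) = 0.3709 V
Rounded to 3 decimal places: E = 0.371 V

0.371 V


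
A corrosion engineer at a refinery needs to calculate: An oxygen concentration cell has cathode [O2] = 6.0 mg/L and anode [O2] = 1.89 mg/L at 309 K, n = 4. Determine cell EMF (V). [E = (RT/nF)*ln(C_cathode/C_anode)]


Apply the Nernst concentration-cell relation: E = (RT/nF)*ln(C_cathode/C_anode)
RT/nF = 8.314*309/(4*96485) = 0.00665654 V
ln(6.0/1.89) = 1.15518
E = 0.00665654 * 1.15518 = 0.00769 V

0.00769 V


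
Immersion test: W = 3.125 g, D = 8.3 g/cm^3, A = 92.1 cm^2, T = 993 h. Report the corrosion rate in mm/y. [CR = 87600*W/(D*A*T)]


Apply the mm/y weight-loss relation: CR = 87600 * W / (D * A * T)
Numerator: 87600 * 3.125 = 273750.0
Denominator: 8.3 * 92.1 * 993 = 759078.99
CR = 273750.0 / 759078.99 = 0.360634 mm/y

0.360634 mm/y


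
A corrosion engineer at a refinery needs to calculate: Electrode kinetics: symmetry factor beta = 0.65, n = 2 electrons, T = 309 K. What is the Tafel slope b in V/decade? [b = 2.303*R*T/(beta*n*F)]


Apply the Tafel slope relation: b = 2.303*R*T/(beta*n*F)
Numerator: 2.303 * 8.314 * 309 = 5916.47
Denominator: 0.65 * 2 * 96485 = 125430.5
b = 5916.47 / 125430.5 = 0.047 V/decade

0.047 V/decade


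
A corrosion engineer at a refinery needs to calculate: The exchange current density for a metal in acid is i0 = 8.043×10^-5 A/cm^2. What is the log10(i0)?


i0 = 8.043×10^-5 A/cm^2
log10(i0) = -4.095

-4.095


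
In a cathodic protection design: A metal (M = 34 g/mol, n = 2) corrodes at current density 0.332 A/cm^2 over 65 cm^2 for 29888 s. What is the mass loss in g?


Apply Faraday's law: m = i*A*t*M / (n*F)
Total charge passed Q = i*A*t = 0.332*65*29888 = 644983.04 C
m = Q*M/(n*F) = 644983.04*34/(2*96485) = 113.6416 g

113.6416 g


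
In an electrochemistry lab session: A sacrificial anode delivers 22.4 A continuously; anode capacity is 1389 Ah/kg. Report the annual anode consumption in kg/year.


Annual consumption = current * hours per year / capacity
Rate = 22.4 * 8760 / 1389 = 141.3 kg/year

141.3 kg/year


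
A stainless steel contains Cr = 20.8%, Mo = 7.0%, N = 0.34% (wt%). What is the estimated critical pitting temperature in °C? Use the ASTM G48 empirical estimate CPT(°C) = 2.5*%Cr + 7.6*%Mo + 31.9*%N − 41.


Apply the ASTM G48 empirical CPT estimate: CPT(°C) = 2.5*%Cr + 7.6*%Mo + 31.9*%N − 41
2.5*20.8 = 52; 7.6*7.0 = 53.2; 31.9*0.34 = 10.846
CPT = 52 + 53.2 + 10.846 − 41 = 75.046 °C
Rounded to 0.1 °C: CPT ≈ 75.0 °C

75.0 °C


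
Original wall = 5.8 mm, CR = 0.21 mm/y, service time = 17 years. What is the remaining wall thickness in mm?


Remaining wall = original − CR × time
t = 5.8 − 0.21*17 = 5.8 − 3.57 = 2.23 mm

2.23 mm


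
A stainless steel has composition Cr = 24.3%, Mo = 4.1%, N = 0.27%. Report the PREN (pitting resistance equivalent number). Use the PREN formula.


Apply the PREN formula: PREN = Cr + 3.3*Mo + 16*N
PREN = 24.3 + 3.3*4.1 + 16*0.27
PREN = 24.3 + 13.53 + 4.32 = 42.15

42.15


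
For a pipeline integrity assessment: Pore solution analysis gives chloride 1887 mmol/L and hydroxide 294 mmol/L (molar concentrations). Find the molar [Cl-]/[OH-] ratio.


Threshold parameter = [Cl-] / [OH-] (molar basis; both in mmol/L, so units cancel)
Ratio = 1887 / 294 = 6.42

6.42


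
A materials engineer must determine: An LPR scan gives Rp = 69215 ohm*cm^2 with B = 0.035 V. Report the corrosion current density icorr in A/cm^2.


Apply the Stern-Geary relation: icorr = B / Rp
icorr = 0.035 / 69215 = 5.057×10^-7 A/cm^2

5.057×10^-7 A/cm^2


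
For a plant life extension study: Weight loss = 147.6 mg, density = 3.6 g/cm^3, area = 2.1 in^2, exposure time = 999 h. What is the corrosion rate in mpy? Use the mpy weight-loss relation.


Apply the mpy weight-loss relation: CR = 534 * W / (D * A * T)
Numerator: 534 * 147.6 = 78818.4
Denominator: 3.6 * 2.1 * 999 = 7552.44
CR = 78818.4 / 7552.44 = 10.436 mpy

10.436 mpy


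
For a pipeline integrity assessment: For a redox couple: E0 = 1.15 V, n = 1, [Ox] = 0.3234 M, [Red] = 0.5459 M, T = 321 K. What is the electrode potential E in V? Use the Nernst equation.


Apply the Nernst equation: E = E0 + (RT/nF)*ln([Ox]/[Red])
Step 1: RT/nF = 8.314*321/(1*96485) = 0.0276602 V
Step 2: [Ox]/[Red] = 0.3234/0.5459 = 0.592416
Step 3: ln(0.592416) = -0.523546
Step 4: correction = 0.0276602 * -0.523546 = -0.014 V
E = 1.15 + -0.014 = 1.136 V

1.136 V


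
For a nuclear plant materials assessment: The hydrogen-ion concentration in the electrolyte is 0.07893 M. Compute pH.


pH = −log10[H+]
pH = −log10(0.07893) = 1.1

1.1


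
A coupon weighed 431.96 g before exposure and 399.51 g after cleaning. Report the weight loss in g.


Weight loss = initial − final
WL = 431.96 − 399.51 = 32.45 g

32.45 g


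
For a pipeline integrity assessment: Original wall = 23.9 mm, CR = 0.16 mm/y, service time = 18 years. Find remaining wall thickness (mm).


Remaining wall = original − CR × time
t = 23.9 − 0.16*18 = 23.9 − 2.88 = 21.02 mm

21.02 mm


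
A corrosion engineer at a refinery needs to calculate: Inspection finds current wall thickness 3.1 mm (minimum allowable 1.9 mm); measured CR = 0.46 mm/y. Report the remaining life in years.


Apply the remaining-life relation: RL = (t_current − t_min) / CR
RL = (3.1 − 1.9) / 0.46 = 1.2 / 0.46 = 2.6 years

2.6 years


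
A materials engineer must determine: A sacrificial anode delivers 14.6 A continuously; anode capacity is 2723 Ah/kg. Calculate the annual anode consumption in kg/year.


Annual consumption = current * hours per year / capacity
Rate = 14.6 * 8760 / 2723 = 47.0 kg/year

47.0 kg/year


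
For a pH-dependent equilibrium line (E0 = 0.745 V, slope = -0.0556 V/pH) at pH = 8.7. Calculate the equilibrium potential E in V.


Apply the Pourbaix line equation: E = E0 + slope*pH
E = 0.745 + (-0.0556)*8.7 = 0.745 + (-0.48372) = 0.26128 V
Rounded to 3 decimal places: E = 0.261 V

0.261 V


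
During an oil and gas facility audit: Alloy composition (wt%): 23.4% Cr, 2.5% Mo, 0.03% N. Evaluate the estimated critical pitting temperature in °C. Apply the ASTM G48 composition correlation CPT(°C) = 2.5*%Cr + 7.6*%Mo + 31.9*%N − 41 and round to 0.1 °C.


Apply the ASTM G48 empirical CPT estimate: CPT(°C) = 2.5*%Cr + 7.6*%Mo + 31.9*%N − 41
2.5*23.4 = 58.5; 7.6*2.5 = 19; 31.9*0.03 = 0.957
CPT = 58.5 + 19 + 0.957 − 41 = 37.457 °C
Rounded to 0.1 °C: CPT ≈ 37.5 °C

37.5 °C


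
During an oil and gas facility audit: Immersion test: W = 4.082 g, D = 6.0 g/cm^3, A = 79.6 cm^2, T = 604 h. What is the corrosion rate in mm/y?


Apply the mm/y weight-loss relation: CR = 87600 * W / (D * A * T)
Numerator: 87600 * 4.082 = 357583.2
Denominator: 6.0 * 79.6 * 604 = 288470.4
CR = 357583.2 / 288470.4 = 1.2396 mm/y

1.2396 mm/y


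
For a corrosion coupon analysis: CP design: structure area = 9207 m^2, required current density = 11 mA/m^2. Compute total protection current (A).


I = area * current density, then convert mA → A (÷1000)
I = 9207 * 11 / 1000 = 101.28 A

101.28 A


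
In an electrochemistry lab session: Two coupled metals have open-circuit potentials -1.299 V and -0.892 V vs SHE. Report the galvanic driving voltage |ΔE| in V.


Driving voltage is the absolute potential difference.
|ΔE| = |-1.299 − (-0.892)| = 0.407 V

0.407 V


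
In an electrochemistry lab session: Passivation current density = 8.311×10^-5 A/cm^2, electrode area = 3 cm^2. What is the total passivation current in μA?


I = i_pass * A, then convert A → μA (×10^6)
I = 8.311×10^-5 * 3 * 10^6 = 249.33 μA

249.33 μA


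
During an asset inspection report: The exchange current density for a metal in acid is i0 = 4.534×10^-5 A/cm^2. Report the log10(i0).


i0 = 4.534×10^-5 A/cm^2
log10(i0) = -4.344

-4.344


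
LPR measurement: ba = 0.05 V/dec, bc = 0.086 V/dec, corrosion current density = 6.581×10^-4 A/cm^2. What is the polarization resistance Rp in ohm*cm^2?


Apply the Stern-Geary equation: Rp = ba*bc / (2.303*icorr*(ba+bc))
ba*bc = 0.05*0.086 = 0.0043
ba+bc = 0.136; 2.303*icorr*(ba+bc) = 2.303*6.581×10^-4*0.136 = 2.0612218×10^-4
Rp = 0.0043 / 2.0612218×10^-4 = 20.9 ohm*cm^2

20.9 ohm*cm^2


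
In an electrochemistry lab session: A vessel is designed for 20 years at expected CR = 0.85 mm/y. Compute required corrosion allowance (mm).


Corrosion allowance = CR × design life
CA = 0.85 * 20 = 17.0 mm

17.0 mm


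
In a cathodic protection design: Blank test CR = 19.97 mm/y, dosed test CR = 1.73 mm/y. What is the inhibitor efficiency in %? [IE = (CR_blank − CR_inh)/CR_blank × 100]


Apply the inhibitor-efficiency definition: IE = (CR_blank − CR_inh)/CR_blank × 100
IE = (19.97 − 1.73) / 19.97 × 100
IE = 18.24 / 19.97 × 100 = 91.3 %

91.3 %


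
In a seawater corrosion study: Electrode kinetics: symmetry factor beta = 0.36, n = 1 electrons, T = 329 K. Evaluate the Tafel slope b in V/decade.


Apply the Tafel slope relation: b = 2.303*R*T/(beta*n*F)
Numerator: 2.303 * 8.314 * 329 = 6299.41
Denominator: 0.36 * 1 * 96485 = 34734.6
b = 6299.41 / 34734.6 = 0.1814 V/decade

0.1814 V/decade


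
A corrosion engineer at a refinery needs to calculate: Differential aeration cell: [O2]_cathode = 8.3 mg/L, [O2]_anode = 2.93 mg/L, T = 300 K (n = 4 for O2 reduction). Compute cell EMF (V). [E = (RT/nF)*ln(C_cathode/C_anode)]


Apply the Nernst concentration-cell relation: E = (RT/nF)*ln(C_cathode/C_anode)
RT/nF = 8.314*300/(4*96485) = 0.00646266 V
ln(8.3/2.93) = 1.04125
E = 0.00646266 * 1.04125 = 0.00673 V

0.00673 V


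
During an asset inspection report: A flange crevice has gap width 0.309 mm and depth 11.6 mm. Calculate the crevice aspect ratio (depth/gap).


Aspect ratio = depth / gap
Ratio = 11.6 / 0.309 = 37.5

37.5


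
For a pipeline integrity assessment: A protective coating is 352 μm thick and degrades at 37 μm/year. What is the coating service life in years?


Service life = thickness / degradation rate
Life = 352 / 37 = 9.5 years

9.5 years


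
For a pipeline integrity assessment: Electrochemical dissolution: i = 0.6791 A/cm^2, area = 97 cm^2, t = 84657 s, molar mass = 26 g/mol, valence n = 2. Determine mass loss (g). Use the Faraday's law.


Apply Faraday's law: m = i*A*t*M / (n*F)
Total charge passed Q = i*A*t = 0.6791*97*84657 = 5576585.1639 C
m = Q*M/(n*F) = 5576585.1639*26/(2*96485) = 751.367 g

751.367 g


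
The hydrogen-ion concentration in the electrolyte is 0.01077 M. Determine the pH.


pH = −log10[H+]
pH = −log10(0.01077) = 1.97

1.97


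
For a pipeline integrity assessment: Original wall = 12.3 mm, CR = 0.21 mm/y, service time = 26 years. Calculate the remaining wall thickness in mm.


Remaining wall = original − CR × time
t = 12.3 − 0.21*26 = 12.3 − 5.46 = 6.84 mm

6.84 mm


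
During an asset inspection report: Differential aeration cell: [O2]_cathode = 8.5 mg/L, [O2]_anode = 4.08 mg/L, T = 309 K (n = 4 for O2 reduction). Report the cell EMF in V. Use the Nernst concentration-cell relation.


Apply the Nernst concentration-cell relation: E = (RT/nF)*ln(C_cathode/C_anode)
RT/nF = 8.314*309/(4*96485) = 0.00665654 V
ln(8.5/4.08) = 0.73397
E = 0.00665654 * 0.73397 = 0.00489 V

0.00489 V


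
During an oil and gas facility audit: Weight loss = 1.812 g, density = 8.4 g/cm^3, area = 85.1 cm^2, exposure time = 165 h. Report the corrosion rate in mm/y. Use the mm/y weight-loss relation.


Apply the mm/y weight-loss relation: CR = 87600 * W / (D * A * T)
Numerator: 87600 * 1.812 = 158731.2
Denominator: 8.4 * 85.1 * 165 = 117948.6
CR = 158731.2 / 117948.6 = 1.34577 mm/y

1.34577 mm/y


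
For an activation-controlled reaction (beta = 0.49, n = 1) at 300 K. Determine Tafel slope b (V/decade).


Apply the Tafel slope relation: b = 2.303*R*T/(beta*n*F)
Numerator: 2.303 * 8.314 * 300 = 5744.14
Denominator: 0.49 * 1 * 96485 = 47277.65
b = 5744.14 / 47277.65 = 0.121 V/decade

0.121 V/decade


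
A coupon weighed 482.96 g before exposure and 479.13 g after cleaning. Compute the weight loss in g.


Weight loss = initial − final
WL = 482.96 − 479.13 = 3.83 g

3.83 g


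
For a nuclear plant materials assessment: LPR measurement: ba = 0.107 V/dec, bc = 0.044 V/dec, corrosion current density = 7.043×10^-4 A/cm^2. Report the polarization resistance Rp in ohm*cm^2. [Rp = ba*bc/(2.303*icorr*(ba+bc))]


Apply the Stern-Geary equation: Rp = ba*bc / (2.303*icorr*(ba+bc))
ba*bc = 0.107*0.044 = 0.004708
ba+bc = 0.151; 2.303*icorr*(ba+bc) = 2.303*7.043×10^-4*0.151 = 2.4492244×10^-4
Rp = 0.004708 / 2.4492244×10^-4 = 19.2 ohm*cm^2

19.2 ohm*cm^2


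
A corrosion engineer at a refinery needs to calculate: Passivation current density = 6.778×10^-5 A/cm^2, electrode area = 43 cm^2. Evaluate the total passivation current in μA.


I = i_pass * A, then convert A → μA (×10^6)
I = 6.778×10^-5 * 43 * 10^6 = 2914.54 μA

2914.54 μA


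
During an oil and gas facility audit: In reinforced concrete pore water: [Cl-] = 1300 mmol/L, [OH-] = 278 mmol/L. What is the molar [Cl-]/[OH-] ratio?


Threshold parameter = [Cl-] / [OH-] (molar basis; both in mmol/L, so units cancel)
Ratio = 1300 / 278 = 4.68

4.68


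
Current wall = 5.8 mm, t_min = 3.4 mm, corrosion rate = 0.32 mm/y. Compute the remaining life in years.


Apply the remaining-life relation: RL = (t_current − t_min) / CR
RL = (5.8 − 3.4) / 0.32 = 2.4 / 0.32 = 7.5 years

7.5 years


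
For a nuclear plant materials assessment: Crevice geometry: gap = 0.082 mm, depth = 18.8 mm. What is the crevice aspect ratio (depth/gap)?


Aspect ratio = depth / gap
Ratio = 18.8 / 0.082 = 229.3

229.3


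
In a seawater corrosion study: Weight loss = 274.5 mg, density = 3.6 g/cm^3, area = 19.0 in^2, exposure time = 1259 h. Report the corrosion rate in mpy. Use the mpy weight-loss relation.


Apply the mpy weight-loss relation: CR = 534 * W / (D * A * T)
Numerator: 534 * 274.5 = 146583.0
Denominator: 3.6 * 19.0 * 1259 = 86115.6
CR = 146583.0 / 86115.6 = 1.702 mpy

1.702 mpy


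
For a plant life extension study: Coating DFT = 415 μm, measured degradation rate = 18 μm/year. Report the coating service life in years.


Service life = thickness / degradation rate
Life = 415 / 18 = 23.1 years

23.1 years


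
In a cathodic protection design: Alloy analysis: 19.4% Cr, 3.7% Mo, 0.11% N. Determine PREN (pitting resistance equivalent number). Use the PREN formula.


Apply the PREN formula: PREN = Cr + 3.3*Mo + 16*N
PREN = 19.4 + 3.3*3.7 + 16*0.11
PREN = 19.4 + 12.21 + 1.76 = 33.37

33.37


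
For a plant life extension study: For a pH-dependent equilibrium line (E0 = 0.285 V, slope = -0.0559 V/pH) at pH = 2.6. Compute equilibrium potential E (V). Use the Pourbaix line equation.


Apply the Pourbaix line equation: E = E0 + slope*pH
E = 0.285 + (-0.0559)*2.6 = 0.285 + (-0.14534) = 0.13966 V
Rounded to 3 decimal places: E = 0.140 V

0.140 V


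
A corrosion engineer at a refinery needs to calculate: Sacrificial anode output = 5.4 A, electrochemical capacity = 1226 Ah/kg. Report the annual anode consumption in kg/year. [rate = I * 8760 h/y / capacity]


Annual consumption = current * hours per year / capacity
Rate = 5.4 * 8760 / 1226 = 38.6 kg/year

38.6 kg/year


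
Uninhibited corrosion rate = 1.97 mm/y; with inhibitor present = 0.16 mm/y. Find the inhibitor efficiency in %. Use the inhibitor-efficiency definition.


Apply the inhibitor-efficiency definition: IE = (CR_blank − CR_inh)/CR_blank × 100
IE = (1.97 − 0.16) / 1.97 × 100
IE = 1.81 / 1.97 × 100 = 91.9 %

91.9 %


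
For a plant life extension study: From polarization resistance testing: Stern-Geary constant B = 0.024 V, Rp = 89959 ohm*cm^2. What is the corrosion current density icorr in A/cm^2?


Apply the Stern-Geary relation: icorr = B / Rp
icorr = 0.024 / 89959 = 2.668×10^-7 A/cm^2

2.668×10^-7 A/cm^2


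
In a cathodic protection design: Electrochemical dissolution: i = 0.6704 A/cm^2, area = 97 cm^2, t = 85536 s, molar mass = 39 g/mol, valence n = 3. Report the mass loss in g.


Apply Faraday's law: m = i*A*t*M / (n*F)
Total charge passed Q = i*A*t = 0.6704*97*85536 = 5562303.4368 C
m = Q*M/(n*F) = 5562303.4368*39/(3*96485) = 749.442 g

749.442 g


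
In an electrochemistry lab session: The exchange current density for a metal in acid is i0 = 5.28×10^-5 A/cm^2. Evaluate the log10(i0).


i0 = 5.28×10^-5 A/cm^2
log10(i0) = -4.277

-4.277


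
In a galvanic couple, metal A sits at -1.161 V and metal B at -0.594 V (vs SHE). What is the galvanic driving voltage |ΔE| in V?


Driving voltage is the absolute potential difference.
|ΔE| = |-1.161 − (-0.594)| = 0.567 V

0.567 V


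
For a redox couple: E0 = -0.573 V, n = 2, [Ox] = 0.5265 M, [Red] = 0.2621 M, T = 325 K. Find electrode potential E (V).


Apply the Nernst equation: E = E0 + (RT/nF)*ln([Ox]/[Red])
Step 1: RT/nF = 8.314*325/(2*96485) = 0.01400244 V
Step 2: [Ox]/[Red] = 0.5265/0.2621 = 2.008775
Step 3: ln(2.008775) = 0.697525
Step 4: correction = 0.01400244 * 0.697525 = 0.0098 V
E = -0.573 + 0.0098 = -0.5632 V

-0.5632 V


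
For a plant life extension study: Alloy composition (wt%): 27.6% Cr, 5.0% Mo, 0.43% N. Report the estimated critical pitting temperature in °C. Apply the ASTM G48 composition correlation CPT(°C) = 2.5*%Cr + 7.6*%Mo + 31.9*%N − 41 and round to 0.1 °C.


Apply the ASTM G48 empirical CPT estimate: CPT(°C) = 2.5*%Cr + 7.6*%Mo + 31.9*%N − 41
2.5*27.6 = 69; 7.6*5.0 = 38; 31.9*0.43 = 13.717
CPT = 69 + 38 + 13.717 − 41 = 79.717 °C
Rounded to 0.1 °C: CPT ≈ 79.7 °C

79.7 °C


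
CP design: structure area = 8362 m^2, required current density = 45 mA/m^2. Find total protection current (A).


I = area * current density, then convert mA → A (÷1000)
I = 8362 * 45 / 1000 = 376.29 A

376.29 A


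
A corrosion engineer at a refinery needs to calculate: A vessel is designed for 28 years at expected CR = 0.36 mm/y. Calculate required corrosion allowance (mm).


Corrosion allowance = CR × design life
CA = 0.36 * 28 = 10.08 mm

10.08 mm


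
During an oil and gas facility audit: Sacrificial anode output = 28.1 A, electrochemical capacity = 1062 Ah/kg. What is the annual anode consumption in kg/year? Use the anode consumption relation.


Annual consumption = current * hours per year / capacity
Rate = 28.1 * 8760 / 1062 = 231.8 kg/year

231.8 kg/year


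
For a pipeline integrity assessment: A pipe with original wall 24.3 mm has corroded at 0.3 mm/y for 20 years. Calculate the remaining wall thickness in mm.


Remaining wall = original − CR × time
t = 24.3 − 0.3*20 = 24.3 − 6.0 = 18.3 mm

18.3 mm


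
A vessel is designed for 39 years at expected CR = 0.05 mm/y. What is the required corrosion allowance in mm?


Corrosion allowance = CR × design life
CA = 0.05 * 39 = 1.95 mm

1.95 mm


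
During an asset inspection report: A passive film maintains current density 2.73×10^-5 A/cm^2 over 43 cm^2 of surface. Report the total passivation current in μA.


I = i_pass * A, then convert A → μA (×10^6)
I = 2.73×10^-5 * 43 * 10^6 = 1173.9 μA

1173.9 μA


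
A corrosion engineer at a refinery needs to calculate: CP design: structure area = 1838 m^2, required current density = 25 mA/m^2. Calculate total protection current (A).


I = area * current density, then convert mA → A (÷1000)
I = 1838 * 25 / 1000 = 45.95 A

45.95 A


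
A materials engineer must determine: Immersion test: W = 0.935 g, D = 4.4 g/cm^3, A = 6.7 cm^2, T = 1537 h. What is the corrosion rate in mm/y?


Apply the mm/y weight-loss relation: CR = 87600 * W / (D * A * T)
Numerator: 87600 * 0.935 = 81906.0
Denominator: 4.4 * 6.7 * 1537 = 45310.76
CR = 81906.0 / 45310.76 = 1.80765 mm/y

1.80765 mm/y


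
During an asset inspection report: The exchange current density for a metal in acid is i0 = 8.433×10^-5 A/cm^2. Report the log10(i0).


i0 = 8.433×10^-5 A/cm^2
log10(i0) = -4.074

-4.074


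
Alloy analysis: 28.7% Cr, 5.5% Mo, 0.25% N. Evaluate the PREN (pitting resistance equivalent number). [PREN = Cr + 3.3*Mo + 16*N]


Apply the PREN formula: PREN = Cr + 3.3*Mo + 16*N
PREN = 28.7 + 3.3*5.5 + 16*0.25
PREN = 28.7 + 18.15 + 4.0 = 50.85

50.85


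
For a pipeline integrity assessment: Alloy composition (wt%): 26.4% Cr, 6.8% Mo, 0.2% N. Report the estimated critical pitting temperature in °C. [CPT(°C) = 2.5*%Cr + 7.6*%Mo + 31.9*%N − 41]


Apply the ASTM G48 empirical CPT estimate: CPT(°C) = 2.5*%Cr + 7.6*%Mo + 31.9*%N − 41
2.5*26.4 = 66; 7.6*6.8 = 51.68; 31.9*0.2 = 6.38
CPT = 66 + 51.68 + 6.38 − 41 = 83.06 °C
Rounded to 0.1 °C: CPT ≈ 83.1 °C

83.1 °C


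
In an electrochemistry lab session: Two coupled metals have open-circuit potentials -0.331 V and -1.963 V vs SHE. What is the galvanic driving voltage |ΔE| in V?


Driving voltage is the absolute potential difference.
|ΔE| = |-0.331 − (-1.963)| = 1.632 V

1.632 V


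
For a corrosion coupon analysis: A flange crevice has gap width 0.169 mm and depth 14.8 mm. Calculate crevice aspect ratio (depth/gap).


Aspect ratio = depth / gap
Ratio = 14.8 / 0.169 = 87.6

87.6


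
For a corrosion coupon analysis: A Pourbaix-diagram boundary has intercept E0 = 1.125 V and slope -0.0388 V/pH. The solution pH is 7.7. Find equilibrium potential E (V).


Apply the Pourbaix line equation: E = E0 + slope*pH
E = 1.125 + (-0.0388)*7.7 = 1.125 + (-0.29876) = 0.82624 V
Rounded to 4 decimal places: E = 0.8262 V

0.8262 V


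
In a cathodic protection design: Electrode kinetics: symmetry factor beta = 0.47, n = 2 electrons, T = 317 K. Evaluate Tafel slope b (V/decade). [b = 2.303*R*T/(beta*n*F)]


Apply the Tafel slope relation: b = 2.303*R*T/(beta*n*F)
Numerator: 2.303 * 8.314 * 317 = 6069.64
Denominator: 0.47 * 2 * 96485 = 90695.9
b = 6069.64 / 90695.9 = 0.0669 V/decade

0.0669 V/decade


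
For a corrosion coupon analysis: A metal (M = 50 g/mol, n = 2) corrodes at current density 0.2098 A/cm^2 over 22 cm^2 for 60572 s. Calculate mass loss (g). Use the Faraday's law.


Apply Faraday's law: m = i*A*t*M / (n*F)
Total charge passed Q = i*A*t = 0.2098*22*60572 = 279576.1232 C
m = Q*M/(n*F) = 279576.1232*50/(2*96485) = 72.44 g

72.44 g


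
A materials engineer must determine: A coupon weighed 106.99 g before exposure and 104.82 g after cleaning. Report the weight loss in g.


Weight loss = initial − final
WL = 106.99 − 104.82 = 2.17 g

2.17 g


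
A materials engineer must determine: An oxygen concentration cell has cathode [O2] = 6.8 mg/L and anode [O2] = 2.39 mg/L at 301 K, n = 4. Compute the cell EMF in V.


Apply the Nernst concentration-cell relation: E = (RT/nF)*ln(C_cathode/C_anode)
RT/nF = 8.314*301/(4*96485) = 0.0064842 V
ln(6.8/2.39) = 1.04563
E = 0.0064842 * 1.04563 = 0.00678 V

0.00678 V


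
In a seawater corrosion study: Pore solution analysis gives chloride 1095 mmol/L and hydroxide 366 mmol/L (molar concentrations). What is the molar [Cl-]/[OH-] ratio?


Threshold parameter = [Cl-] / [OH-] (molar basis; both in mmol/L, so units cancel)
Ratio = 1095 / 366 = 2.99

2.99


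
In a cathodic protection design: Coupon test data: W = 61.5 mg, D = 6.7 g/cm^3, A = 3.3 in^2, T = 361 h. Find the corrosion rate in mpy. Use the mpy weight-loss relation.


Apply the mpy weight-loss relation: CR = 534 * W / (D * A * T)
Numerator: 534 * 61.5 = 32841.0
Denominator: 6.7 * 3.3 * 361 = 7981.71
CR = 32841.0 / 7981.71 = 4.11453 mpy

4.11453 mpy


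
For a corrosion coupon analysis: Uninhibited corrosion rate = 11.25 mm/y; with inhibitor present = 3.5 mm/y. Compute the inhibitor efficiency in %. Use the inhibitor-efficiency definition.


Apply the inhibitor-efficiency definition: IE = (CR_blank − CR_inh)/CR_blank × 100
IE = (11.25 − 3.5) / 11.25 × 100
IE = 7.75 / 11.25 × 100 = 68.9 %

68.9 %


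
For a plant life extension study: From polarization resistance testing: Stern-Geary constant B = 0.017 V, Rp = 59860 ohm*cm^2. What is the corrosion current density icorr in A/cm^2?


Apply the Stern-Geary relation: icorr = B / Rp
icorr = 0.017 / 59860 = 2.84×10^-7 A/cm^2

2.84×10^-7 A/cm^2


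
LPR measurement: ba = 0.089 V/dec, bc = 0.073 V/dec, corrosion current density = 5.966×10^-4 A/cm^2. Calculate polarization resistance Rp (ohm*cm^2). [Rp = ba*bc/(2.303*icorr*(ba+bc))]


Apply the Stern-Geary equation: Rp = ba*bc / (2.303*icorr*(ba+bc))
ba*bc = 0.089*0.073 = 0.006497
ba+bc = 0.162; 2.303*icorr*(ba+bc) = 2.303*5.966×10^-4*0.162 = 2.2258311×10^-4
Rp = 0.006497 / 2.2258311×10^-4 = 29.2 ohm*cm^2

29.2 ohm*cm^2


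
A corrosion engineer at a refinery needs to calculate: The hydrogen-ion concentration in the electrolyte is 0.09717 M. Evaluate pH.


pH = −log10[H+]
pH = −log10(0.09717) = 1.01

1.01


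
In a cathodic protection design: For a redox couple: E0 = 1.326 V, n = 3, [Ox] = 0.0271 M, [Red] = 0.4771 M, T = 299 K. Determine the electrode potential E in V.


Apply the Nernst equation: E = E0 + (RT/nF)*ln([Ox]/[Red])
Step 1: RT/nF = 8.314*299/(3*96485) = 0.00858816 V
Step 2: [Ox]/[Red] = 0.0271/0.4771 = 0.056802
Step 3: ln(0.056802) = -2.868184
Step 4: correction = 0.00858816 * -2.868184 = -0.0246 V
E = 1.326 + -0.0246 = 1.3014 V

1.3014 V


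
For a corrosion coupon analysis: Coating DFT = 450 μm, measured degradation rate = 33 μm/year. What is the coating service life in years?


Service life = thickness / degradation rate
Life = 450 / 33 = 13.6 years

13.6 years


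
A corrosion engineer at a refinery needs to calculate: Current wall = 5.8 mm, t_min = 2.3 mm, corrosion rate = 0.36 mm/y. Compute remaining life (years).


Apply the remaining-life relation: RL = (t_current − t_min) / CR
RL = (5.8 − 2.3) / 0.36 = 3.5 / 0.36 = 9.7 years

9.7 years


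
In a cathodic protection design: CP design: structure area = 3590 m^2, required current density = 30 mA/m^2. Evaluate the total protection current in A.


I = area * current density, then convert mA → A (÷1000)
I = 3590 * 30 / 1000 = 107.7 A

107.7 A


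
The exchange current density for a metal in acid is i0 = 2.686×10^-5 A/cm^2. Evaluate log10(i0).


i0 = 2.686×10^-5 A/cm^2
log10(i0) = -4.571

-4.571


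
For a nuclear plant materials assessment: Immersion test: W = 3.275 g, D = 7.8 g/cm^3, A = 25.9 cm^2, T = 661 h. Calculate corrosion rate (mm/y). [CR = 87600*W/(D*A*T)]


Apply the mm/y weight-loss relation: CR = 87600 * W / (D * A * T)
Numerator: 87600 * 3.275 = 286890.0
Denominator: 7.8 * 25.9 * 661 = 133535.22
CR = 286890.0 / 133535.22 = 2.1484 mm/y

2.1484 mm/y


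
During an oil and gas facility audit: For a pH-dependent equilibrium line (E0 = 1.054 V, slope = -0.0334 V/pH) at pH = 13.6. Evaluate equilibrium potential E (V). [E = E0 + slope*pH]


Apply the Pourbaix line equation: E = E0 + slope*pH
E = 1.054 + (-0.0334)*13.6 = 1.054 + (-0.45424) = 0.59976 V
Rounded to 3 decimal places: E = 0.600 V

0.600 V


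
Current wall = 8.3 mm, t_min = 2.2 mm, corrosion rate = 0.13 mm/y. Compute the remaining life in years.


Apply the remaining-life relation: RL = (t_current − t_min) / CR
RL = (8.3 − 2.2) / 0.13 = 6.1 / 0.13 = 46.9 years

46.9 years


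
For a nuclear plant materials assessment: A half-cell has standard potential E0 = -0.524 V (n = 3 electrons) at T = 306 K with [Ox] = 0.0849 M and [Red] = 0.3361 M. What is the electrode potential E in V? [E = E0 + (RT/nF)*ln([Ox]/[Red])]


Apply the Nernst equation: E = E0 + (RT/nF)*ln([Ox]/[Red])
Step 1: RT/nF = 8.314*306/(3*96485) = 0.00878922 V
Step 2: [Ox]/[Red] = 0.0849/0.3361 = 0.252603
Step 3: ln(0.252603) = -1.375936
Step 4: correction = 0.00878922 * -1.375936 = -0.0121 V
E = -0.524 + -0.0121 = -0.5361 V

-0.5361 V


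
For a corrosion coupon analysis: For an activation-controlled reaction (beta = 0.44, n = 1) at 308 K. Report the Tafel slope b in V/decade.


Apply the Tafel slope relation: b = 2.303*R*T/(beta*n*F)
Numerator: 2.303 * 8.314 * 308 = 5897.32
Denominator: 0.44 * 1 * 96485 = 42453.4
b = 5897.32 / 42453.4 = 0.1389 V/decade

0.1389 V/decade


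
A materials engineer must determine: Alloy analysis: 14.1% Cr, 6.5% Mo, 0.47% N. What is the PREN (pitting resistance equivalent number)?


Apply the PREN formula: PREN = Cr + 3.3*Mo + 16*N
PREN = 14.1 + 3.3*6.5 + 16*0.47
PREN = 14.1 + 21.45 + 7.52 = 43.07

43.07


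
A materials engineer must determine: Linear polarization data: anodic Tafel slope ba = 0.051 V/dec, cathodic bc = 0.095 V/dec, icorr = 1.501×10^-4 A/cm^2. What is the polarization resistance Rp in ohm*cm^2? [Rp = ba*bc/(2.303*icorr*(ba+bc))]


Apply the Stern-Geary equation: Rp = ba*bc / (2.303*icorr*(ba+bc))
ba*bc = 0.051*0.095 = 0.004845
ba+bc = 0.146; 2.303*icorr*(ba+bc) = 2.303*1.501×10^-4*0.146 = 5.0469324×10^-5
Rp = 0.004845 / 5.0469324×10^-5 = 96.0 ohm*cm^2

96.0 ohm*cm^2


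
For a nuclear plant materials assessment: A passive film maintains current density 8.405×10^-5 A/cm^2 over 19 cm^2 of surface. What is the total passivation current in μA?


I = i_pass * A, then convert A → μA (×10^6)
I = 8.405×10^-5 * 19 * 10^6 = 1596.95 μA

1596.95 μA


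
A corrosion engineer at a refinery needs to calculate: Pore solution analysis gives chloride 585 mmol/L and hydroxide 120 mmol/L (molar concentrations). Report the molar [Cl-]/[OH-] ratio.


Threshold parameter = [Cl-] / [OH-] (molar basis; both in mmol/L, so units cancel)
Ratio = 585 / 120 = 4.88

4.88


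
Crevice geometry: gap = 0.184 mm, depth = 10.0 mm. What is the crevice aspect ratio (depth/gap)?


Aspect ratio = depth / gap
Ratio = 10.0 / 0.184 = 54.3

54.3


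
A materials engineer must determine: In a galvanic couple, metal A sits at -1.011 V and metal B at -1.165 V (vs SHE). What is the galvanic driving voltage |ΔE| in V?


Driving voltage is the absolute potential difference.
|ΔE| = |-1.011 − (-1.165)| = 0.154 V

0.154 V


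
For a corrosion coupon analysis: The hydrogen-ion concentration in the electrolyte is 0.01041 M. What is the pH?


pH = −log10[H+]
pH = −log10(0.01041) = 1.98

1.98


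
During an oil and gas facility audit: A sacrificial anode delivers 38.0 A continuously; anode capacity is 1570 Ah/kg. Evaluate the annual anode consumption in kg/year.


Annual consumption = current * hours per year / capacity
Rate = 38.0 * 8760 / 1570 = 212.0 kg/year

212.0 kg/year


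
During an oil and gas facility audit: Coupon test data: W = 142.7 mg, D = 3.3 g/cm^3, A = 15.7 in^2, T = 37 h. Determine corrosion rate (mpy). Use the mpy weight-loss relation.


Apply the mpy weight-loss relation: CR = 534 * W / (D * A * T)
Numerator: 534 * 142.7 = 76201.8
Denominator: 3.3 * 15.7 * 37 = 1916.97
CR = 76201.8 / 1916.97 = 39.751 mpy

39.751 mpy


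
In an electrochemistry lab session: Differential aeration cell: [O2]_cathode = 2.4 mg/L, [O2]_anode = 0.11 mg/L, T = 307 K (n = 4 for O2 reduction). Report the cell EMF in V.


Apply the Nernst concentration-cell relation: E = (RT/nF)*ln(C_cathode/C_anode)
RT/nF = 8.314*307/(4*96485) = 0.00661346 V
ln(2.4/0.11) = 3.08274
E = 0.00661346 * 3.08274 = 0.02039 V

0.02039 V


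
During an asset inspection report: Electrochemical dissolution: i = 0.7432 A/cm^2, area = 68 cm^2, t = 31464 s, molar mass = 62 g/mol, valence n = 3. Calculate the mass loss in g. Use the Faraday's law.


Apply Faraday's law: m = i*A*t*M / (n*F)
Total charge passed Q = i*A*t = 0.7432*68*31464 = 1590115.0464 C
m = Q*M/(n*F) = 1590115.0464*62/(3*96485) = 340.59572 g

340.59572 g


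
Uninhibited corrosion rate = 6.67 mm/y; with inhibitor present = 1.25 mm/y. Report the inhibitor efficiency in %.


Apply the inhibitor-efficiency definition: IE = (CR_blank − CR_inh)/CR_blank × 100
IE = (6.67 − 1.25) / 6.67 × 100
IE = 5.42 / 6.67 × 100 = 81.3 %

81.3 %


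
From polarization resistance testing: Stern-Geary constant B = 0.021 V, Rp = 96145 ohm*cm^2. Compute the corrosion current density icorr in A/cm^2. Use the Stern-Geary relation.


Apply the Stern-Geary relation: icorr = B / Rp
icorr = 0.021 / 96145 = 2.184×10^-7 A/cm^2

2.184×10^-7 A/cm^2


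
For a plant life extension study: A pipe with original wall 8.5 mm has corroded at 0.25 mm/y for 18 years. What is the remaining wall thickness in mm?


Remaining wall = original − CR × time
t = 8.5 − 0.25*18 = 8.5 − 4.5 = 4.0 mm

4.0 mm


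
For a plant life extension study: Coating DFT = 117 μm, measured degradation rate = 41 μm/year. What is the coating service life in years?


Service life = thickness / degradation rate
Life = 117 / 41 = 2.9 years

2.9 years


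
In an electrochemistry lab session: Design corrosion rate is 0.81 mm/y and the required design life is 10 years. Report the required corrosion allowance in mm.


Corrosion allowance = CR × design life
CA = 0.81 * 10 = 8.1 mm

8.1 mm


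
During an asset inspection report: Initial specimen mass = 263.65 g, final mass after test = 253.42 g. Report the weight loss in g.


Weight loss = initial − final
WL = 263.65 − 253.42 = 10.23 g

10.23 g


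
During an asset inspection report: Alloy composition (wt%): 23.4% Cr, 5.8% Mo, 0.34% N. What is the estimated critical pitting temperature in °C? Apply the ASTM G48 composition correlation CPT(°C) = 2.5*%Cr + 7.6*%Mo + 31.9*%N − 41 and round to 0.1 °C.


Apply the ASTM G48 empirical CPT estimate: CPT(°C) = 2.5*%Cr + 7.6*%Mo + 31.9*%N − 41
2.5*23.4 = 58.5; 7.6*5.8 = 44.08; 31.9*0.34 = 10.846
CPT = 58.5 + 44.08 + 10.846 − 41 = 72.426 °C
Rounded to 0.1 °C: CPT ≈ 72.4 °C

72.4 °C


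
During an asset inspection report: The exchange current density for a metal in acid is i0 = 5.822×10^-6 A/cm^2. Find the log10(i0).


i0 = 5.822×10^-6 A/cm^2
log10(i0) = -5.235

-5.235


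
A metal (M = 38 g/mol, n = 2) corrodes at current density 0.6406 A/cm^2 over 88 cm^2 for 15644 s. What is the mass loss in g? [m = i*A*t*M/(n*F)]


Apply Faraday's law: m = i*A*t*M / (n*F)
Total charge passed Q = i*A*t = 0.6406*88*15644 = 881896.0832 C
m = Q*M/(n*F) = 881896.0832*38/(2*96485) = 173.6646 g

173.6646 g


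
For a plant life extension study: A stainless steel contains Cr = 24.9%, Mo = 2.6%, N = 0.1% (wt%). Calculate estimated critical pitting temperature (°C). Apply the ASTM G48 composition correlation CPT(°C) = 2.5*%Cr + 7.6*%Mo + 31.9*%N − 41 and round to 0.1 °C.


Apply the ASTM G48 empirical CPT estimate: CPT(°C) = 2.5*%Cr + 7.6*%Mo + 31.9*%N − 41
2.5*24.9 = 62.25; 7.6*2.6 = 19.76; 31.9*0.1 = 3.19
CPT = 62.25 + 19.76 + 3.19 − 41 = 44.2 °C
Rounded to 0.1 °C: CPT ≈ 44.2 °C

44.2 °C


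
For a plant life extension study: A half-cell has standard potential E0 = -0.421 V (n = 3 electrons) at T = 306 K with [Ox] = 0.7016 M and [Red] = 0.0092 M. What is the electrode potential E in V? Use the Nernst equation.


Apply the Nernst equation: E = E0 + (RT/nF)*ln([Ox]/[Red])
Step 1: RT/nF = 8.314*306/(3*96485) = 0.00878922 V
Step 2: [Ox]/[Red] = 0.7016/0.0092 = 76.26087
Step 3: ln(76.26087) = 4.33416
Step 4: correction = 0.00878922 * 4.33416 = 0.0381 V
E = -0.421 + 0.0381 = -0.3829 V

-0.3829 V


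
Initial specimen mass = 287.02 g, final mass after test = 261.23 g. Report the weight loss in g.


Weight loss = initial − final
WL = 287.02 − 261.23 = 25.79 g

25.79 g


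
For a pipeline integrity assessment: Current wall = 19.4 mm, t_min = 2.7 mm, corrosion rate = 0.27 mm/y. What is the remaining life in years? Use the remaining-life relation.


Apply the remaining-life relation: RL = (t_current − t_min) / CR
RL = (19.4 − 2.7) / 0.27 = 16.7 / 0.27 = 61.9 years

61.9 years


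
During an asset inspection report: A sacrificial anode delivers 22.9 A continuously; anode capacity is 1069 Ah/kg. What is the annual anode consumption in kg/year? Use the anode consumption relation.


Annual consumption = current * hours per year / capacity
Rate = 22.9 * 8760 / 1069 = 187.7 kg/year

187.7 kg/year


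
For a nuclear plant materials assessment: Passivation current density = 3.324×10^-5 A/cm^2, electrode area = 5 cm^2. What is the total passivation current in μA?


I = i_pass * A, then convert A → μA (×10^6)
I = 3.324×10^-5 * 5 * 10^6 = 166.2 μA

166.2 μA


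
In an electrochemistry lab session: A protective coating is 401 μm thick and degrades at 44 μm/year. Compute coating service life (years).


Service life = thickness / degradation rate
Life = 401 / 44 = 9.1 years

9.1 years


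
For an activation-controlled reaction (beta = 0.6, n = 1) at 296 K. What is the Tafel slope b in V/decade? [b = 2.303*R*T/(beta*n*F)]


Apply the Tafel slope relation: b = 2.303*R*T/(beta*n*F)
Numerator: 2.303 * 8.314 * 296 = 5667.55
Denominator: 0.6 * 1 * 96485 = 57891.0
b = 5667.55 / 57891.0 = 0.098 V/decade

0.098 V/decade
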